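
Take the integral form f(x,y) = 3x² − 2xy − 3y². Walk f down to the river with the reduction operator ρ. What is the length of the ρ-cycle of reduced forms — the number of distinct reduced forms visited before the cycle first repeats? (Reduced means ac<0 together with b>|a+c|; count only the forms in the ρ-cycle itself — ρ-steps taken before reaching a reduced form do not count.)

D = 40, ⌊√D⌋ = 6
descent: ρ → (-3,2,3)  [lands on river]
river: ρ → (3,4,-2)
river: ρ → (-2,4,3)
river: ρ → (3,2,-3)
river: ρ → (-3,4,2)
river: ρ → (2,4,-3)
ρ-cycle length = 6 (tail of 1 descent step not counted)

6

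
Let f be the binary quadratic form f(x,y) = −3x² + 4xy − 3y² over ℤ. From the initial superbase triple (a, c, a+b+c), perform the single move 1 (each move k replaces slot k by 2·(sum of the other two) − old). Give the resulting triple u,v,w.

start (-3,-3,-2) = (f(1,0),f(0,1),f(1,1))
replace slot 1: 2·((-3)+(-2)) − (-3) = -7 → (-7,-3,-2)

-7,-3,-2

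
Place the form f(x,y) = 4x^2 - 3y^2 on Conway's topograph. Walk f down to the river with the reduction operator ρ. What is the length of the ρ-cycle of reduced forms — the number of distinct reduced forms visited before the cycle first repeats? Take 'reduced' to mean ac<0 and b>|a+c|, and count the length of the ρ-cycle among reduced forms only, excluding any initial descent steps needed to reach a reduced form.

D = 48, ⌊√D⌋ = 6
descent: ρ → (-3,6,1)  [lands on river]
river: ρ → (1,6,-3)
ρ-cycle length = 2 (tail of 1 descent step not counted)

2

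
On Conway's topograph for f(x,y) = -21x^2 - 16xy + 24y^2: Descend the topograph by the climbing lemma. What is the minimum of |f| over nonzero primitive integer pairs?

descent: ρ → (24,16,-21)  [lands on river]
river: ρ → (-21,26,19)
river: ρ → (19,12,-28)
river: ρ → (-28,44,3)
river: ρ → (3,46,-13)
river: ρ → (-13,32,24)
closes: descent 1, river 6
min |a| on river = 3

3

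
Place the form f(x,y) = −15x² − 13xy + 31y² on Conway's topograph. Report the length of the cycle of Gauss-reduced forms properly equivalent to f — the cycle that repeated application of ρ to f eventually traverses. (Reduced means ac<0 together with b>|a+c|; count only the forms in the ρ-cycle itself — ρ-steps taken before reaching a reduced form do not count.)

D = 2029, ⌊√D⌋ = 45
descent: ρ → (31,13,-15)
descent: ρ → (-15,17,29)  [lands on river]
river: ρ → (29,41,-3)
river: ρ → (-3,43,15)
river: ρ → (15,17,-29)
river: ρ → (-29,41,3)
river: ρ → (3,43,-15)
ρ-cycle length = 6 (tail of 2 descent steps not counted)

6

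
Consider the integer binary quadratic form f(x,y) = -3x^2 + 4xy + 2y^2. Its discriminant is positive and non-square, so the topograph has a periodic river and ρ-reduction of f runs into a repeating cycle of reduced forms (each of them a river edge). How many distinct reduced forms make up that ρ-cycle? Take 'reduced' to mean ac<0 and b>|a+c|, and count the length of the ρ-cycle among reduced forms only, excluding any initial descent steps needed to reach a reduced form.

D = 40, ⌊√D⌋ = 6
river: ρ → (2,4,-3)
river: ρ → (-3,2,3)
river: ρ → (3,4,-2)
river: ρ → (-2,4,3)
river: ρ → (3,2,-3)
river: ρ → (-3,4,2)
ρ-cycle length = 6 (tail of 0 descent steps not counted)

6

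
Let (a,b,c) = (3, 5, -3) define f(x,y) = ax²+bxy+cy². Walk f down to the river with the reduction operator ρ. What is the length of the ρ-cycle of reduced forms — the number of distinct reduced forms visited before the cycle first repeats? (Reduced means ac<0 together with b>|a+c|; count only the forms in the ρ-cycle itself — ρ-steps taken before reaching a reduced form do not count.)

D = 61, ⌊√D⌋ = 7
river: ρ → (-3,7,1)
river: ρ → (1,7,-3)
river: ρ → (-3,5,3)
river: ρ → (3,7,-1)
river: ρ → (-1,7,3)
river: ρ → (3,5,-3)
ρ-cycle length = 6 (tail of 0 descent steps not counted)

6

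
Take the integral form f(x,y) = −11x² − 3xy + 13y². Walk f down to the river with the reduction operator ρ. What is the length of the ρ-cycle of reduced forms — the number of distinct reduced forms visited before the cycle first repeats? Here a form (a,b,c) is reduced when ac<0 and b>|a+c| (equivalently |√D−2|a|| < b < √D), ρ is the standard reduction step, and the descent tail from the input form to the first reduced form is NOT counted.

D = 581, ⌊√D⌋ = 24
descent: ρ → (13,3,-11)  [lands on river]
river: ρ → (-11,19,5)
river: ρ → (5,21,-7)
river: ρ → (-7,21,5)
river: ρ → (5,19,-11)
river: ρ → (-11,3,13)
river: ρ → (13,23,-1)
river: ρ → (-1,23,13)
ρ-cycle length = 8 (tail of 1 descent step not counted)

8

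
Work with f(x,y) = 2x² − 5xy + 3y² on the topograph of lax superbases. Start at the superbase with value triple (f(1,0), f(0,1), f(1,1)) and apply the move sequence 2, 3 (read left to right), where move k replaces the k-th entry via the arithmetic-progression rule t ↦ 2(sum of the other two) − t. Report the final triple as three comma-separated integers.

start (2,3,0) = (f(1,0),f(0,1),f(1,1))
replace slot 2: 2·(2+0) − 3 = 1 → (2,1,0)
replace slot 3: 2·(2+1) − 0 = 6 → (2,1,6)

2,1,6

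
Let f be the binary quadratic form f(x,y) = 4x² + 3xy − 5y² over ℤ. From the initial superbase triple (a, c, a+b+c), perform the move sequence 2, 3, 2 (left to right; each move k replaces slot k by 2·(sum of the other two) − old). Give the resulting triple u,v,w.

start (4,-5,2) = (f(1,0),f(0,1),f(1,1))
replace slot 2: 2·(4+2) − (-5) = 17 → (4,17,2)
replace slot 3: 2·(4+17) − 2 = 40 → (4,17,40)
replace slot 2: 2·(4+40) − 17 = 71 → (4,71,40)

4,71,40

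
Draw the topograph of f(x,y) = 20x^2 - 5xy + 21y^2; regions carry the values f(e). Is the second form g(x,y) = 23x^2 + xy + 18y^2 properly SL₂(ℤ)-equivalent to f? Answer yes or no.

D₁ = -1655, D₂ = -1655
f: reduced (well bottom): (20,-5,21) with a≤c, −a<b≤a
g: flip: (23,1,18)→(18,-1,23)
g: reduced (well bottom): (18,-1,23) with a≤c, −a<b≤a
reduced forms (20, -5, 21) vs (18, -1, 23) ⇒ inequivalent

no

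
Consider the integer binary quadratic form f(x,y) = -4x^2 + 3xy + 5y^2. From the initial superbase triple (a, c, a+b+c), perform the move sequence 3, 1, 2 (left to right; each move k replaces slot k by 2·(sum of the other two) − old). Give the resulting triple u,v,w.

start (-4,5,4) = (f(1,0),f(0,1),f(1,1))
replace slot 3: 2·((-4)+5) − 4 = -2 → (-4,5,-2)
replace slot 1: 2·(5+(-2)) − (-4) = 10 → (10,5,-2)
replace slot 2: 2·(10+(-2)) − 5 = 11 → (10,11,-2)

10,11,-2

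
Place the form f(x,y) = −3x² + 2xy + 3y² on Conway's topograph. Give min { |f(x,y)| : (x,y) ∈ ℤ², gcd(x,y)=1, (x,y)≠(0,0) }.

river: ρ → (3,4,-2)
river: ρ → (-2,4,3)
river: ρ → (3,2,-3)
river: ρ → (-3,4,2)
river: ρ → (2,4,-3)
river: ρ → (-3,2,3)
closes: descent 0, river 6
min |a| on river = 2

2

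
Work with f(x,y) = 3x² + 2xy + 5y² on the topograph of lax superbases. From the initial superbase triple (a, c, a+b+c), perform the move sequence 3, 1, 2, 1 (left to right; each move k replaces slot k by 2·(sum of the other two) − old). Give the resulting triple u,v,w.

start (3,5,10) = (f(1,0),f(0,1),f(1,1))
replace slot 3: 2·(3+5) − 10 = 6 → (3,5,6)
replace slot 1: 2·(5+6) − 3 = 19 → (19,5,6)
replace slot 2: 2·(19+6) − 5 = 45 → (19,45,6)
replace slot 1: 2·(45+6) − 19 = 83 → (83,45,6)

83,45,6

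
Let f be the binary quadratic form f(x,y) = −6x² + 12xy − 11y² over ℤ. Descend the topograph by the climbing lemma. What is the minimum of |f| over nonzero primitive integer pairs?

translate: b→0 (≡-12 mod 12), so (6,-12,11)→(6,0,5)
flip: (6,0,5)→(5,0,6)
reduced (well bottom): (5,0,6) with a≤c, −a<b≤a
well minimum |f| = |-5| = 5 (negative-definite)

5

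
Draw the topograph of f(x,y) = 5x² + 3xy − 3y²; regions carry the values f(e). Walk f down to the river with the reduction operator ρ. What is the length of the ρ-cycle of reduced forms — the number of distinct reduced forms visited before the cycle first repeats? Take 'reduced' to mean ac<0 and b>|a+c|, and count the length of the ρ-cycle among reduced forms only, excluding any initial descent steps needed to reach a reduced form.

D = 69, ⌊√D⌋ = 8
river: ρ → (-3,3,5)
river: ρ → (5,7,-1)
river: ρ → (-1,7,5)
river: ρ → (5,3,-3)
ρ-cycle length = 4 (tail of 0 descent steps not counted)

4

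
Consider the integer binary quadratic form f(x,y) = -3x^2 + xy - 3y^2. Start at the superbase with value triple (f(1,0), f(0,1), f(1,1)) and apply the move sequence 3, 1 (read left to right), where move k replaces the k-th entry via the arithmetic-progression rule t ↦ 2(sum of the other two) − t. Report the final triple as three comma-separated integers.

start (-3,-3,-5) = (f(1,0),f(0,1),f(1,1))
replace slot 3: 2·((-3)+(-3)) − (-5) = -7 → (-3,-3,-7)
replace slot 1: 2·((-3)+(-7)) − (-3) = -17 → (-17,-3,-7)

-17,-3,-7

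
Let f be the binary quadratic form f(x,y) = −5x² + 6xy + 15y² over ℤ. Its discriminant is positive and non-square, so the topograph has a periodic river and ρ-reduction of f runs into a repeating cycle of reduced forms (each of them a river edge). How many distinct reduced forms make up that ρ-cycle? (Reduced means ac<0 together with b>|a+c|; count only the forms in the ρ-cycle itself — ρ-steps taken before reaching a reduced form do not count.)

D = 336, ⌊√D⌋ = 18
descent: ρ → (15,-6,-5)
descent: ρ → (-5,16,4)  [lands on river]
river: ρ → (4,16,-5)
river: ρ → (-5,14,7)
river: ρ → (7,14,-5)
ρ-cycle length = 4 (tail of 2 descent steps not counted)

4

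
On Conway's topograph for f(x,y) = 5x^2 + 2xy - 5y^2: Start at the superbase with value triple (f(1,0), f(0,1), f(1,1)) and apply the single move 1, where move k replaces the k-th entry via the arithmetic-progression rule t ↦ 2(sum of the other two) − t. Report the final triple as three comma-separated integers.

start (5,-5,2) = (f(1,0),f(0,1),f(1,1))
replace slot 1: 2·((-5)+2) − 5 = -11 → (-11,-5,2)

-11,-5,2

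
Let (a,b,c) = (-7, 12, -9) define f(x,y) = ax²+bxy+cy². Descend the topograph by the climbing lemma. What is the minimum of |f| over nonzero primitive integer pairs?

translate: b→2 (≡-12 mod 14), so (7,-12,9)→(7,2,4)
flip: (7,2,4)→(4,-2,7)
reduced (well bottom): (4,-2,7) with a≤c, −a<b≤a
well minimum |f| = |-4| = 4 (negative-definite)

4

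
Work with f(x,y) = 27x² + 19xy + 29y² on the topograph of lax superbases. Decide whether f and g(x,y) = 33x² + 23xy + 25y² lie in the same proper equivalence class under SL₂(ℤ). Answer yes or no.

D₁ = -2771, D₂ = -2771
f: reduced (well bottom): (27,19,29) with a≤c, −a<b≤a
g: flip: (33,23,25)→(25,-23,33)
g: reduced (well bottom): (25,-23,33) with a≤c, −a<b≤a
reduced forms (27, 19, 29) vs (25, -23, 33) ⇒ inequivalent

no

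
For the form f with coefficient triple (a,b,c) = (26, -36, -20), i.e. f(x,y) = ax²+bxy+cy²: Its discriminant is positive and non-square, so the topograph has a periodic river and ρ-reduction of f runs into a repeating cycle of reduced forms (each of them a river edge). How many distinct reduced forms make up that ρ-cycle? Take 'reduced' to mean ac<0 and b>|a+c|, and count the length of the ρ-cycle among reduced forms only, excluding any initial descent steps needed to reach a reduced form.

D = 3376, ⌊√D⌋ = 58
descent: ρ → (-20,36,26)  [lands on river]
river: ρ → (26,16,-30)
river: ρ → (-30,44,12)
river: ρ → (12,52,-14)
river: ρ → (-14,32,42)
river: ρ → (42,52,-4)
river: ρ → (-4,52,42)
river: ρ → (42,32,-14)
river: ρ → (-14,52,12)
river: ρ → (12,44,-30)
river: ρ → (-30,16,26)
river: ρ → (26,36,-20)
river: ρ → (-20,44,18)
river: ρ → (18,28,-36)
river: ρ → (-36,44,10)
river: ρ → (10,56,-6)
river: ρ → (-6,52,28)
river: ρ → (28,4,-30)
river: ρ → (-30,56,2)
river: ρ → (2,56,-30)
river: ρ → (-30,4,28)
river: ρ → (28,52,-6)
river: ρ → (-6,56,10)
river: ρ → (10,44,-36)
river: ρ → (-36,28,18)
river: ρ → (18,44,-20)
ρ-cycle length = 26 (tail of 1 descent step not counted)

26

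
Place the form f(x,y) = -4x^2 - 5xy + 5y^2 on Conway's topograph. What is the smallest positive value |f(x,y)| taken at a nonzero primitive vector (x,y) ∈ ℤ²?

descent: ρ → (5,5,-4)  [lands on river]
river: ρ → (-4,3,6)
river: ρ → (6,9,-1)
river: ρ → (-1,9,6)
river: ρ → (6,3,-4)
river: ρ → (-4,5,5)
closes: descent 1, river 6
min |a| on river = 1

1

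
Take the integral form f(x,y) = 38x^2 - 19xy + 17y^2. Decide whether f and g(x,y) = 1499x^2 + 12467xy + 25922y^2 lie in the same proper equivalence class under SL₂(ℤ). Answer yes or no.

D₁ = -2223, D₂ = -2223
f: flip: (38,-19,17)→(17,19,38)
f: translate: b→-15 (≡19 mod 34), so (17,19,38)→(17,-15,36)
f: reduced (well bottom): (17,-15,36) with a≤c, −a<b≤a
g: translate: b→475 (≡12467 mod 2998), so (1499,12467,25922)→(1499,475,38)
g: flip: (1499,475,38)→(38,-475,1499)
g: translate: b→-19 (≡-475 mod 76), so (38,-475,1499)→(38,-19,17)
g: flip: (38,-19,17)→(17,19,38)
g: translate: b→-15 (≡19 mod 34), so (17,19,38)→(17,-15,36)
g: reduced (well bottom): (17,-15,36) with a≤c, −a<b≤a
reduced forms (17, -15, 36) vs (17, -15, 36) ⇒ equivalent

yes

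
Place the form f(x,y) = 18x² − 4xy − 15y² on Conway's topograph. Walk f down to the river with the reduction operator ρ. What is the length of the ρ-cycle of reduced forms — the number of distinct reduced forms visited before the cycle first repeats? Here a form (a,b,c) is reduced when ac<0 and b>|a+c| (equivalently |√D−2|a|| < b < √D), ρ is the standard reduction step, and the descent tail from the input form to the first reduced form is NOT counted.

D = 1096, ⌊√D⌋ = 33
descent: ρ → (-15,4,18)  [lands on river]
river: ρ → (18,32,-1)
river: ρ → (-1,32,18)
river: ρ → (18,4,-15)
river: ρ → (-15,26,7)
river: ρ → (7,30,-7)
river: ρ → (-7,26,15)
river: ρ → (15,4,-18)
river: ρ → (-18,32,1)
river: ρ → (1,32,-18)
river: ρ → (-18,4,15)
river: ρ → (15,26,-7)
river: ρ → (-7,30,7)
river: ρ → (7,26,-15)
ρ-cycle length = 14 (tail of 1 descent step not counted)

14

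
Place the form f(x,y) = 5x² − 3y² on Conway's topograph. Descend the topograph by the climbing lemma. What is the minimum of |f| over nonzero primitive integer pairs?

descent: ρ → (-3,6,2)  [lands on river]
river: ρ → (2,6,-3)
closes: descent 1, river 2
min |a| on river = 2

2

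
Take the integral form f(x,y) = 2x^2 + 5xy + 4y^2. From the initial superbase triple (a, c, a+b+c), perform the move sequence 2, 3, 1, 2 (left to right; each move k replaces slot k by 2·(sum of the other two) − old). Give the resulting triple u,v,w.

start (2,4,11) = (f(1,0),f(0,1),f(1,1))
replace slot 2: 2·(2+11) − 4 = 22 → (2,22,11)
replace slot 3: 2·(2+22) − 11 = 37 → (2,22,37)
replace slot 1: 2·(22+37) − 2 = 116 → (116,22,37)
replace slot 2: 2·(116+37) − 22 = 284 → (116,284,37)

116,284,37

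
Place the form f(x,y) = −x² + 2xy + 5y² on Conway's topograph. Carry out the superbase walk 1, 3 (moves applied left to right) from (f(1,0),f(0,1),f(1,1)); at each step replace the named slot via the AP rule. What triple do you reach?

start (-1,5,6) = (f(1,0),f(0,1),f(1,1))
replace slot 1: 2·(5+6) − (-1) = 23 → (23,5,6)
replace slot 3: 2·(23+5) − 6 = 50 → (23,5,50)

23,5,50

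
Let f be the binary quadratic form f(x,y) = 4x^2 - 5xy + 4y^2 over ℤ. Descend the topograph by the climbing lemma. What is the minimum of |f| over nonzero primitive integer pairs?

translate: b→3 (≡-5 mod 8), so (4,-5,4)→(4,3,3)
flip: (4,3,3)→(3,-3,4)
translate: b→3 (≡-3 mod 6), so (3,-3,4)→(3,3,4)
reduced (well bottom): (3,3,4) with a≤c, −a<b≤a
well minimum = a = 3

3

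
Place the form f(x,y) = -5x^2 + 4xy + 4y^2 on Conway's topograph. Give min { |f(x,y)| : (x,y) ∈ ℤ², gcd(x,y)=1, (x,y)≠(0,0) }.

river: ρ → (4,4,-5)
river: ρ → (-5,6,3)
river: ρ → (3,6,-5)
river: ρ → (-5,4,4)
closes: descent 0, river 4
min |a| on river = 3

3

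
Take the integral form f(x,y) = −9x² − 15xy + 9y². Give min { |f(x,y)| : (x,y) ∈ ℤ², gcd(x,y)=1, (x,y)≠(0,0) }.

descent: ρ → (9,15,-9)  [lands on river]
river: ρ → (-9,21,3)
river: ρ → (3,21,-9)
river: ρ → (-9,15,9)
river: ρ → (9,21,-3)
river: ρ → (-3,21,9)
closes: descent 1, river 6
min |a| on river = 3

3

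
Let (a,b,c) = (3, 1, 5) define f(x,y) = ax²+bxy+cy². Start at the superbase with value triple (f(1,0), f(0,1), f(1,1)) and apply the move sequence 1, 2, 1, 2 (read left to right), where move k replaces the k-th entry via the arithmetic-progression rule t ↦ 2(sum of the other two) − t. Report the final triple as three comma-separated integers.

start (3,5,9) = (f(1,0),f(0,1),f(1,1))
replace slot 1: 2·(5+9) − 3 = 25 → (25,5,9)
replace slot 2: 2·(25+9) − 5 = 63 → (25,63,9)
replace slot 1: 2·(63+9) − 25 = 119 → (119,63,9)
replace slot 2: 2·(119+9) − 63 = 193 → (119,193,9)

119,193,9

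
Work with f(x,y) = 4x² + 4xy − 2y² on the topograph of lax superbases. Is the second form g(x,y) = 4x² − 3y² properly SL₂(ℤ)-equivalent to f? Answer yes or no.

D₁ = 48, D₂ = 48
river cycle of f (length 2): (-2, 4, 4), (4, 4, -2)
river cycle of g (length 2): (-3, 6, 1), (1, 6, -3)
cycles differ ⇒ inequivalent

no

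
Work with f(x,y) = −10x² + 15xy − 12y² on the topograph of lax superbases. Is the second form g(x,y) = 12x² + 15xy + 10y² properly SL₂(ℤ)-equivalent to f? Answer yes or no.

D₁ = -255, D₂ = -255
f is negative-definite; reduce −f:
−f: translate: b→5 (≡-15 mod 20), so (10,-15,12)→(10,5,7)
−f: flip: (10,5,7)→(7,-5,10)
−f: reduced (well bottom): (7,-5,10) with a≤c, −a<b≤a
flip sign back: reduced form of f is (-7,5,-10)
g: translate: b→-9 (≡15 mod 24), so (12,15,10)→(12,-9,7)
g: flip: (12,-9,7)→(7,9,12)
g: translate: b→-5 (≡9 mod 14), so (7,9,12)→(7,-5,10)
g: reduced (well bottom): (7,-5,10) with a≤c, −a<b≤a
reduced forms (-7, 5, -10) vs (7, -5, 10) ⇒ inequivalent

no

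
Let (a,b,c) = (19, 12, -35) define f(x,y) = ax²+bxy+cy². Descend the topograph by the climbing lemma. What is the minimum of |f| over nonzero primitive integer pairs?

descent: ρ → (-35,-12,19)
descent: ρ → (19,50,-4)  [lands on river]
river: ρ → (-4,46,43)
river: ρ → (43,40,-7)
river: ρ → (-7,44,31)
river: ρ → (31,18,-20)
river: ρ → (-20,22,29)
river: ρ → (29,36,-13)
river: ρ → (-13,42,20)
river: ρ → (20,38,-17)
river: ρ → (-17,30,28)
river: ρ → (28,26,-19)
river: ρ → (-19,50,4)
river: ρ → (4,46,-43)
river: ρ → (-43,40,7)
river: ρ → (7,44,-31)
river: ρ → (-31,18,20)
river: ρ → (20,22,-29)
river: ρ → (-29,36,13)
river: ρ → (13,42,-20)
river: ρ → (-20,38,17)
river: ρ → (17,30,-28)
river: ρ → (-28,26,19)
closes: descent 2, river 22
min |a| on river = 4

4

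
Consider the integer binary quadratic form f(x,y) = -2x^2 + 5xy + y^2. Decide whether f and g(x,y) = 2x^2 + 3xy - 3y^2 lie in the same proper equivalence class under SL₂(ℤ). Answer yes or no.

D₁ = 33, D₂ = 33
river cycle of f (length 4): (1, 5, -2), (-2, 3, 3), (3, 3, -2), (-2, 5, 1)
river cycle of g (length 4): (-3, 3, 2), (2, 5, -1), (-1, 5, 2), (2, 3, -3)
cycles differ ⇒ inequivalent

no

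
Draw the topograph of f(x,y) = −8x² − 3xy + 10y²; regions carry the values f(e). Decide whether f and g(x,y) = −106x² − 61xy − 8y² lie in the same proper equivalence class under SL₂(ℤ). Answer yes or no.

D₁ = 329, D₂ = 329
river cycle of f (length 16): (10, 3, -8), (-8, 13, 5), (5, 17, -2), (-2, 15, 13), (13, 11, -4), (-4, 13, 10), (10, 7, -7), (-7, 7, 10), (10, 13, -4), (-4, 11, 13), … (6 more)
river cycle of g (length 16): (-8, 13, 5), (5, 17, -2), (-2, 15, 13), (13, 11, -4), (-4, 13, 10), (10, 7, -7), (-7, 7, 10), (10, 13, -4), (-4, 11, 13), (13, 15, -2), … (6 more)
cycles coincide ⇒ equivalent

yes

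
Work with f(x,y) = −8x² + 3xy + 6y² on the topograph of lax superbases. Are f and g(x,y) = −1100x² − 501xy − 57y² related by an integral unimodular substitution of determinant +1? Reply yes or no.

D₁ = 201, D₂ = 201
river cycle of f (length 14): (6, 9, -5), (-5, 11, 4), (4, 13, -2), (-2, 11, 10), (10, 9, -3), (-3, 9, 10), (10, 11, -2), (-2, 13, 4), (4, 11, -5), (-5, 9, 6), … (4 more)
river cycle of g (length 14): (-8, 3, 6), (6, 9, -5), (-5, 11, 4), (4, 13, -2), (-2, 11, 10), (10, 9, -3), (-3, 9, 10), (10, 11, -2), (-2, 13, 4), (4, 11, -5), … (4 more)
cycles coincide ⇒ equivalent

yes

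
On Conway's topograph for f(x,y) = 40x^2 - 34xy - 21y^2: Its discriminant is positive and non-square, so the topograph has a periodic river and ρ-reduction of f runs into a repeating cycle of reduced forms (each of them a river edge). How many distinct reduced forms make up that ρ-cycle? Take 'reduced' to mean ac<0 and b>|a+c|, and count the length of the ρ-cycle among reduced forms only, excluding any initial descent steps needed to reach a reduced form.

D = 4516, ⌊√D⌋ = 67
descent: ρ → (-21,34,40)  [lands on river]
river: ρ → (40,46,-15)
river: ρ → (-15,44,43)
river: ρ → (43,42,-16)
river: ρ → (-16,54,25)
river: ρ → (25,46,-24)
river: ρ → (-24,50,21)
river: ρ → (21,34,-40)
river: ρ → (-40,46,15)
river: ρ → (15,44,-43)
river: ρ → (-43,42,16)
river: ρ → (16,54,-25)
river: ρ → (-25,46,24)
river: ρ → (24,50,-21)
ρ-cycle length = 14 (tail of 1 descent step not counted)

14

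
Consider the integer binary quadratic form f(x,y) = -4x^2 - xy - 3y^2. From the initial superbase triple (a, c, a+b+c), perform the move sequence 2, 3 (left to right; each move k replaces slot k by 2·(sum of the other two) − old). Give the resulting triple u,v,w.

start (-4,-3,-8) = (f(1,0),f(0,1),f(1,1))
replace slot 2: 2·((-4)+(-8)) − (-3) = -21 → (-4,-21,-8)
replace slot 3: 2·((-4)+(-21)) − (-8) = -42 → (-4,-21,-42)

-4,-21,-42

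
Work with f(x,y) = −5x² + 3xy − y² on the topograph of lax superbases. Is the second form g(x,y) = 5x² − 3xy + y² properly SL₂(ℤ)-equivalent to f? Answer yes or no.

D₁ = -11, D₂ = -11
f is negative-definite; reduce −f:
−f: flip: (5,-3,1)→(1,3,5)
−f: translate: b→1 (≡3 mod 2), so (1,3,5)→(1,1,3)
−f: reduced (well bottom): (1,1,3) with a≤c, −a<b≤a
flip sign back: reduced form of f is (-1,-1,-3)
g: flip: (5,-3,1)→(1,3,5)
g: translate: b→1 (≡3 mod 2), so (1,3,5)→(1,1,3)
g: reduced (well bottom): (1,1,3) with a≤c, −a<b≤a
reduced forms (-1, -1, -3) vs (1, 1, 3) ⇒ inequivalent

no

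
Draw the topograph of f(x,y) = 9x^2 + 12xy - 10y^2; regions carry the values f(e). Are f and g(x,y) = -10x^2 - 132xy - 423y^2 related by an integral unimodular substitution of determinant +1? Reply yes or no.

D₁ = 504, D₂ = 504
river cycle of f (length 10): (-10, 8, 11), (11, 14, -7), (-7, 14, 11), (11, 8, -10), (-10, 12, 9), (9, 6, -13), (-13, 20, 2), (2, 20, -13), (-13, 6, 9), (9, 12, -10)
river cycle of g (length 10): (-10, 8, 11), (11, 14, -7), (-7, 14, 11), (11, 8, -10), (-10, 12, 9), (9, 6, -13), (-13, 20, 2), (2, 20, -13), (-13, 6, 9), (9, 12, -10)
cycles coincide ⇒ equivalent

yes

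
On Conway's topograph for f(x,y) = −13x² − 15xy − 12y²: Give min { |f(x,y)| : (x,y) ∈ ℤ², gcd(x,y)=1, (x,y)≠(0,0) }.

translate: b→-11 (≡15 mod 26), so (13,15,12)→(13,-11,10)
flip: (13,-11,10)→(10,11,13)
translate: b→-9 (≡11 mod 20), so (10,11,13)→(10,-9,12)
reduced (well bottom): (10,-9,12) with a≤c, −a<b≤a
well minimum |f| = |-10| = 10 (negative-definite)

10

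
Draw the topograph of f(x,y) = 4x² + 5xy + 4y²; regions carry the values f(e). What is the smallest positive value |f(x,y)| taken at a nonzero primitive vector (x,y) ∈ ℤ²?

translate: b→-3 (≡5 mod 8), so (4,5,4)→(4,-3,3)
flip: (4,-3,3)→(3,3,4)
reduced (well bottom): (3,3,4) with a≤c, −a<b≤a
well minimum = a = 3

3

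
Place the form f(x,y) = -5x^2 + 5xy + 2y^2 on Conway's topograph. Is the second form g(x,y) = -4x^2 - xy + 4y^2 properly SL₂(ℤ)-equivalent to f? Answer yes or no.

D₁ = 65, D₂ = 65
river cycle of f (length 6): (2, 7, -2), (-2, 5, 5), (5, 5, -2), (-2, 7, 2), (2, 5, -5), (-5, 5, 2)
river cycle of g (length 6): (4, 1, -4), (-4, 7, 1), (1, 7, -4), (-4, 1, 4), (4, 7, -1), (-1, 7, 4)
cycles differ ⇒ inequivalent

no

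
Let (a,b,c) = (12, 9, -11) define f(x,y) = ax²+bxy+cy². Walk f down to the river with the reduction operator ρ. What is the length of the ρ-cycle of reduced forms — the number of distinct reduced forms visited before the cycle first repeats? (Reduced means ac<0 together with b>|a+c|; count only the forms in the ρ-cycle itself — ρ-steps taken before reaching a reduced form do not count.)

D = 609, ⌊√D⌋ = 24
river: ρ → (-11,13,10)
river: ρ → (10,7,-14)
river: ρ → (-14,21,3)
river: ρ → (3,21,-14)
river: ρ → (-14,7,10)
river: ρ → (10,13,-11)
river: ρ → (-11,9,12)
river: ρ → (12,15,-8)
river: ρ → (-8,17,10)
river: ρ → (10,23,-2)
river: ρ → (-2,21,21)
river: ρ → (21,21,-2)
river: ρ → (-2,23,10)
river: ρ → (10,17,-8)
river: ρ → (-8,15,12)
river: ρ → (12,9,-11)
ρ-cycle length = 16 (tail of 0 descent steps not counted)

16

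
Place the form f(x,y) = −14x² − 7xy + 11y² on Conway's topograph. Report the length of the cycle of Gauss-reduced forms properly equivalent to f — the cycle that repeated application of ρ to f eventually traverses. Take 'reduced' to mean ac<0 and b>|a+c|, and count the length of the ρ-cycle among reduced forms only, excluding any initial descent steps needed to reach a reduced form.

D = 665, ⌊√D⌋ = 25
descent: ρ → (11,7,-14)  [lands on river]
river: ρ → (-14,21,4)
river: ρ → (4,19,-19)
river: ρ → (-19,19,4)
river: ρ → (4,21,-14)
river: ρ → (-14,7,11)
river: ρ → (11,15,-10)
river: ρ → (-10,25,1)
river: ρ → (1,25,-10)
river: ρ → (-10,15,11)
ρ-cycle length = 10 (tail of 1 descent step not counted)

10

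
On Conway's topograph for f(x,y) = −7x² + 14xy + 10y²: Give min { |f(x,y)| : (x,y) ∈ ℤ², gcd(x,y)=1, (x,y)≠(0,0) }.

river: ρ → (10,6,-11)
river: ρ → (-11,16,5)
river: ρ → (5,14,-14)
river: ρ → (-14,14,5)
river: ρ → (5,16,-11)
river: ρ → (-11,6,10)
river: ρ → (10,14,-7)
river: ρ → (-7,14,10)
closes: descent 0, river 8
min |a| on river = 5

5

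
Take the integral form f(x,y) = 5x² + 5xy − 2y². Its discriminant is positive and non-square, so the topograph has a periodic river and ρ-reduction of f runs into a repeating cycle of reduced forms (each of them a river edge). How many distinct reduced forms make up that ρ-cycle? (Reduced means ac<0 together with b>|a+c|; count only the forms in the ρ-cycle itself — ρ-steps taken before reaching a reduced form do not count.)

D = 65, ⌊√D⌋ = 8
river: ρ → (-2,7,2)
river: ρ → (2,5,-5)
river: ρ → (-5,5,2)
river: ρ → (2,7,-2)
river: ρ → (-2,5,5)
river: ρ → (5,5,-2)
ρ-cycle length = 6 (tail of 0 descent steps not counted)

6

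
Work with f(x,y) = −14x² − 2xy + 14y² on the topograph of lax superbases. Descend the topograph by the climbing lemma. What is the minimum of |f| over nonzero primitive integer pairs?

descent: ρ → (14,2,-14)  [lands on river]
river: ρ → (-14,26,2)
river: ρ → (2,26,-14)
river: ρ → (-14,2,14)
river: ρ → (14,26,-2)
river: ρ → (-2,26,14)
closes: descent 1, river 6
min |a| on river = 2

2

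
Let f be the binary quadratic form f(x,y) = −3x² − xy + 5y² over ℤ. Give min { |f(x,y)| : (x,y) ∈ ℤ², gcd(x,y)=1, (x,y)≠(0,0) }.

descent: ρ → (5,1,-3)
descent: ρ → (-3,5,3)  [lands on river]
river: ρ → (3,7,-1)
river: ρ → (-1,7,3)
river: ρ → (3,5,-3)
river: ρ → (-3,7,1)
river: ρ → (1,7,-3)
closes: descent 2, river 6
min |a| on river = 1

1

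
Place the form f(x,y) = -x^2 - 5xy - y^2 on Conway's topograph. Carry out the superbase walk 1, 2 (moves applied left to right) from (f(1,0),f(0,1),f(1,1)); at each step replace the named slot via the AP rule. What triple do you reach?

start (-1,-1,-7) = (f(1,0),f(0,1),f(1,1))
replace slot 1: 2·((-1)+(-7)) − (-1) = -15 → (-15,-1,-7)
replace slot 2: 2·((-15)+(-7)) − (-1) = -43 → (-15,-43,-7)

-15,-43,-7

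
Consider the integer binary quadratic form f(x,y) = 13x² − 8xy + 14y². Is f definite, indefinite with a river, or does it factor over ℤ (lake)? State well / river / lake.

D = b²−4ac = (-8)² − 4·13·14 = -664
D < 0 ⇒ definite ⇒ every region one sign ⇒ single well

well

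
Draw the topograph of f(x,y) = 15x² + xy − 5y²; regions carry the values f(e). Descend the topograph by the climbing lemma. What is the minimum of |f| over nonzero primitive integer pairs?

descent: ρ → (-5,9,11)  [lands on river]
river: ρ → (11,13,-3)
river: ρ → (-3,17,1)
river: ρ → (1,17,-3)
river: ρ → (-3,13,11)
river: ρ → (11,9,-5)
river: ρ → (-5,11,9)
river: ρ → (9,7,-7)
river: ρ → (-7,7,9)
river: ρ → (9,11,-5)
closes: descent 1, river 10
min |a| on river = 1

1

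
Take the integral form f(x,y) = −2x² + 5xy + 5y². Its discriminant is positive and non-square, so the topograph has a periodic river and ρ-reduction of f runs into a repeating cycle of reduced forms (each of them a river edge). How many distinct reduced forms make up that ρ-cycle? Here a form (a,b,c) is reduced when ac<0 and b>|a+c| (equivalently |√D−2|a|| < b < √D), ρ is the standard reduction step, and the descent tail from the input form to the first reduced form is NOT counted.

D = 65, ⌊√D⌋ = 8
river: ρ → (5,5,-2)
river: ρ → (-2,7,2)
river: ρ → (2,5,-5)
river: ρ → (-5,5,2)
river: ρ → (2,7,-2)
river: ρ → (-2,5,5)
ρ-cycle length = 6 (tail of 0 descent steps not counted)

6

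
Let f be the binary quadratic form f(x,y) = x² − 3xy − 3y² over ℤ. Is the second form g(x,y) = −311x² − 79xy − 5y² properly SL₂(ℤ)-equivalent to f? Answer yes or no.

D₁ = 21, D₂ = 21
river cycle of f (length 2): (-3, 3, 1), (1, 3, -3)
river cycle of g (length 2): (1, 3, -3), (-3, 3, 1)
cycles coincide ⇒ equivalent

yes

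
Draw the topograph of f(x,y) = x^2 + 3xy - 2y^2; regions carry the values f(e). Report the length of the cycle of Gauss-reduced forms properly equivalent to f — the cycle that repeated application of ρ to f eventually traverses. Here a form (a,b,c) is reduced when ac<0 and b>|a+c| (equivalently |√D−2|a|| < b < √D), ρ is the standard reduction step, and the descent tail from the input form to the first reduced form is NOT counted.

D = 17, ⌊√D⌋ = 4
river: ρ → (-2,1,2)
river: ρ → (2,3,-1)
river: ρ → (-1,3,2)
river: ρ → (2,1,-2)
river: ρ → (-2,3,1)
river: ρ → (1,3,-2)
ρ-cycle length = 6 (tail of 0 descent steps not counted)

6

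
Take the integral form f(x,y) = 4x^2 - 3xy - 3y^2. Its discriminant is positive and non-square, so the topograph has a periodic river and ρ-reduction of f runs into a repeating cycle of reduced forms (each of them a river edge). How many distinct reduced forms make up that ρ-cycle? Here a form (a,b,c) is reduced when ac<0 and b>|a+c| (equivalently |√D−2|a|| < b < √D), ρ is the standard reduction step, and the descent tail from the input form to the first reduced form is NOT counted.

D = 57, ⌊√D⌋ = 7
descent: ρ → (-3,3,4)  [lands on river]
river: ρ → (4,5,-2)
river: ρ → (-2,7,1)
river: ρ → (1,7,-2)
river: ρ → (-2,5,4)
river: ρ → (4,3,-3)
ρ-cycle length = 6 (tail of 1 descent step not counted)

6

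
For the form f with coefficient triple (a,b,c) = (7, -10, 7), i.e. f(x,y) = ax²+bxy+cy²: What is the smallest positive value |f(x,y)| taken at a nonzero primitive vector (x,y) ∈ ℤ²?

translate: b→4 (≡-10 mod 14), so (7,-10,7)→(7,4,4)
flip: (7,4,4)→(4,-4,7)
translate: b→4 (≡-4 mod 8), so (4,-4,7)→(4,4,7)
reduced (well bottom): (4,4,7) with a≤c, −a<b≤a
well minimum = a = 4

4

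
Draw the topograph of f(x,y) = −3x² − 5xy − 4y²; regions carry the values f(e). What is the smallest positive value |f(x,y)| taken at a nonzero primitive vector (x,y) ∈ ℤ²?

translate: b→-1 (≡5 mod 6), so (3,5,4)→(3,-1,2)
flip: (3,-1,2)→(2,1,3)
reduced (well bottom): (2,1,3) with a≤c, −a<b≤a
well minimum |f| = |-2| = 2 (negative-definite)

2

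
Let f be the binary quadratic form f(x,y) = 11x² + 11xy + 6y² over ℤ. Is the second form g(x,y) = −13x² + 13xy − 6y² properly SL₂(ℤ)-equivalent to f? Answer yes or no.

D₁ = -143, D₂ = -143
f: flip: (11,11,6)→(6,-11,11)
f: translate: b→1 (≡-11 mod 12), so (6,-11,11)→(6,1,6)
f: reduced (well bottom): (6,1,6) with a≤c, −a<b≤a
g is negative-definite; reduce −g:
−g: translate: b→13 (≡-13 mod 26), so (13,-13,6)→(13,13,6)
−g: flip: (13,13,6)→(6,-13,13)
−g: translate: b→-1 (≡-13 mod 12), so (6,-13,13)→(6,-1,6)
−g: flip: (6,-1,6)→(6,1,6)
−g: reduced (well bottom): (6,1,6) with a≤c, −a<b≤a
flip sign back: reduced form of g is (-6,-1,-6)
reduced forms (6, 1, 6) vs (-6, -1, -6) ⇒ inequivalent

no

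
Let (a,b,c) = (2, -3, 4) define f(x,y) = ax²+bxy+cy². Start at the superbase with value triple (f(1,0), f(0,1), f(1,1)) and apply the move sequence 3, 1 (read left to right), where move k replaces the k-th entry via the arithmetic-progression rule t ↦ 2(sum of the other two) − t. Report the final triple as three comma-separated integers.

start (2,4,3) = (f(1,0),f(0,1),f(1,1))
replace slot 3: 2·(2+4) − 3 = 9 → (2,4,9)
replace slot 1: 2·(4+9) − 2 = 24 → (24,4,9)

24,4,9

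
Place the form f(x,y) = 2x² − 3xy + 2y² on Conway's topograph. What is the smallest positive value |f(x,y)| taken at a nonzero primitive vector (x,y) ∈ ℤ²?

translate: b→1 (≡-3 mod 4), so (2,-3,2)→(2,1,1)
flip: (2,1,1)→(1,-1,2)
translate: b→1 (≡-1 mod 2), so (1,-1,2)→(1,1,2)
reduced (well bottom): (1,1,2) with a≤c, −a<b≤a
well minimum = a = 1

1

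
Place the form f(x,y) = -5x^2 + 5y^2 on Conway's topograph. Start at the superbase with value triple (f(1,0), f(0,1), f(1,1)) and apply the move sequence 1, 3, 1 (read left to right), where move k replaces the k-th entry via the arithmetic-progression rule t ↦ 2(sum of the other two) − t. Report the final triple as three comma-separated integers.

start (-5,5,0) = (f(1,0),f(0,1),f(1,1))
replace slot 1: 2·(5+0) − (-5) = 15 → (15,5,0)
replace slot 3: 2·(15+5) − 0 = 40 → (15,5,40)
replace slot 1: 2·(5+40) − 15 = 75 → (75,5,40)

75,5,40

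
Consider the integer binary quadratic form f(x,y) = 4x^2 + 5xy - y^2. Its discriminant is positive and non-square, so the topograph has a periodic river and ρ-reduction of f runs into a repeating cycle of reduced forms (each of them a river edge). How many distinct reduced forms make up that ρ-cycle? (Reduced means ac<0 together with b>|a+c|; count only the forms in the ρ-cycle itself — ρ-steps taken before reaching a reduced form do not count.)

D = 41, ⌊√D⌋ = 6
river: ρ → (-1,5,4)
river: ρ → (4,3,-2)
river: ρ → (-2,5,2)
river: ρ → (2,3,-4)
river: ρ → (-4,5,1)
river: ρ → (1,5,-4)
river: ρ → (-4,3,2)
river: ρ → (2,5,-2)
river: ρ → (-2,3,4)
river: ρ → (4,5,-1)
ρ-cycle length = 10 (tail of 0 descent steps not counted)

10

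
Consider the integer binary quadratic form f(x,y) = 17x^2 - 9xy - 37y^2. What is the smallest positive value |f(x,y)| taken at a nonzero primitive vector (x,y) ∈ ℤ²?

descent: ρ → (-37,9,17)
descent: ρ → (17,25,-29)  [lands on river]
river: ρ → (-29,33,13)
river: ρ → (13,45,-11)
river: ρ → (-11,43,17)
closes: descent 2, river 4
min |a| on river = 11

11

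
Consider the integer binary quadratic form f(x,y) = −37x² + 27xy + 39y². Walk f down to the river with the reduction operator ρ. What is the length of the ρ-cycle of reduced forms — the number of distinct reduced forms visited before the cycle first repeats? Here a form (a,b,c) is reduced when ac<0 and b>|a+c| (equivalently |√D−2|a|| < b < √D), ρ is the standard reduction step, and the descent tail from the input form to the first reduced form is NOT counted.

D = 6501, ⌊√D⌋ = 80
river: ρ → (39,51,-25)
river: ρ → (-25,49,41)
river: ρ → (41,33,-33)
river: ρ → (-33,33,41)
river: ρ → (41,49,-25)
river: ρ → (-25,51,39)
river: ρ → (39,27,-37)
river: ρ → (-37,47,29)
river: ρ → (29,69,-15)
river: ρ → (-15,51,65)
river: ρ → (65,79,-1)
river: ρ → (-1,79,65)
river: ρ → (65,51,-15)
river: ρ → (-15,69,29)
river: ρ → (29,47,-37)
river: ρ → (-37,27,39)
ρ-cycle length = 16 (tail of 0 descent steps not counted)

16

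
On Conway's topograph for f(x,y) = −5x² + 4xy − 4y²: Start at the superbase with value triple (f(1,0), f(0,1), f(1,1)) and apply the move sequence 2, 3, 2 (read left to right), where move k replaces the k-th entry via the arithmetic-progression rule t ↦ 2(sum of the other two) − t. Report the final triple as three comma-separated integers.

start (-5,-4,-5) = (f(1,0),f(0,1),f(1,1))
replace slot 2: 2·((-5)+(-5)) − (-4) = -16 → (-5,-16,-5)
replace slot 3: 2·((-5)+(-16)) − (-5) = -37 → (-5,-16,-37)
replace slot 2: 2·((-5)+(-37)) − (-16) = -68 → (-5,-68,-37)

-5,-68,-37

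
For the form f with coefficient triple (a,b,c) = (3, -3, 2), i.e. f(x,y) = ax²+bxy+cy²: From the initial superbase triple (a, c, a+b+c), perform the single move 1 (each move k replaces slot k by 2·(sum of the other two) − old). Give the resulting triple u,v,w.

start (3,2,2) = (f(1,0),f(0,1),f(1,1))
replace slot 1: 2·(2+2) − 3 = 5 → (5,2,2)

5,2,2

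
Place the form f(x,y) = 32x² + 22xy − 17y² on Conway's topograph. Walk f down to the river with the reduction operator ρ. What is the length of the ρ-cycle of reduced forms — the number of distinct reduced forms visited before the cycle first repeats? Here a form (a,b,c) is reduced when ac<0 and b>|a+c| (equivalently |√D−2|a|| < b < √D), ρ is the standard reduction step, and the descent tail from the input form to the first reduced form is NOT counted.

D = 2660, ⌊√D⌋ = 51
river: ρ → (-17,46,8)
river: ρ → (8,50,-5)
river: ρ → (-5,50,8)
river: ρ → (8,46,-17)
river: ρ → (-17,22,32)
river: ρ → (32,42,-7)
river: ρ → (-7,42,32)
river: ρ → (32,22,-17)
ρ-cycle length = 8 (tail of 0 descent steps not counted)

8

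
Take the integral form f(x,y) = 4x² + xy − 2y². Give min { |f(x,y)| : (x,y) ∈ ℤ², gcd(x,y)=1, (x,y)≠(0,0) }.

descent: ρ → (-2,3,3)  [lands on river]
river: ρ → (3,3,-2)
river: ρ → (-2,5,1)
river: ρ → (1,5,-2)
closes: descent 1, river 4
min |a| on river = 1

1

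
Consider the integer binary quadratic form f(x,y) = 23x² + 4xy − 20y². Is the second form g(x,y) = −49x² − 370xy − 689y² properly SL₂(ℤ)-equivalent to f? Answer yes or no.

D₁ = 1856, D₂ = 1856
river cycle of f (length 10): (-20, 36, 7), (7, 34, -25), (-25, 16, 16), (16, 16, -25), (-25, 34, 7), (7, 36, -20), (-20, 4, 23), (23, 42, -1), (-1, 42, 23), (23, 4, -20)
river cycle of g (length 10): (7, 34, -25), (-25, 16, 16), (16, 16, -25), (-25, 34, 7), (7, 36, -20), (-20, 4, 23), (23, 42, -1), (-1, 42, 23), (23, 4, -20), (-20, 36, 7)
cycles coincide ⇒ equivalent

yes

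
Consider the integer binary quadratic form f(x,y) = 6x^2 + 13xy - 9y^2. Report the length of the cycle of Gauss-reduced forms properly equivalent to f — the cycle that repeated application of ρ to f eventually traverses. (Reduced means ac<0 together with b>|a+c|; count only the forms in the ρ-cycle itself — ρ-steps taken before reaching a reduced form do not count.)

D = 385, ⌊√D⌋ = 19
river: ρ → (-9,5,10)
river: ρ → (10,15,-4)
river: ρ → (-4,17,6)
river: ρ → (6,19,-1)
river: ρ → (-1,19,6)
river: ρ → (6,17,-4)
river: ρ → (-4,15,10)
river: ρ → (10,5,-9)
river: ρ → (-9,13,6)
river: ρ → (6,11,-11)
river: ρ → (-11,11,6)
river: ρ → (6,13,-9)
ρ-cycle length = 12 (tail of 0 descent steps not counted)

12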